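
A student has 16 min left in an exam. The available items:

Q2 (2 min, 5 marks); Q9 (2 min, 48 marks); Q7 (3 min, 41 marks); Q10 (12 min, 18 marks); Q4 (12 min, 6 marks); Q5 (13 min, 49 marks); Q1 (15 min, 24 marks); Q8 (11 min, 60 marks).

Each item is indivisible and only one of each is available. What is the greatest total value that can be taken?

149 marks

Check high-value combinations within 16 min:
- Q9+Q7+Q8: time 2+3+11=16, value 48+41+60=149
- Q2+Q9+Q8: time 2+2+11=15, value 5+48+60=113
- Q9+Q8: time 2+11=13, value 48+60=108
- Q2+Q7+Q8: time 2+3+11=16, value 5+41+60=106
- Q7+Q8: time 3+11=14, value 41+60=101
Best: 149 marks.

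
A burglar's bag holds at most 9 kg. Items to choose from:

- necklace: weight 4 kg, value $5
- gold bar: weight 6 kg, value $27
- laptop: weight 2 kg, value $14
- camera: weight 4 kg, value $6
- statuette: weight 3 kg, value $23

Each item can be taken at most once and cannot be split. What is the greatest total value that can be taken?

Check high-value combinations within 9 kg:
- gold bar+statuette: weight 6+3=9, value 27+23=50
- laptop+camera+statuette: weight 2+4+3=9, value 14+6+23=43
- necklace+laptop+statuette: weight 4+2+3=9, value 5+14+23=42
- gold bar+laptop: weight 6+2=8, value 27+14=41
- laptop+statuette: weight 2+3=5, value 14+23=37
Best: $50.

$50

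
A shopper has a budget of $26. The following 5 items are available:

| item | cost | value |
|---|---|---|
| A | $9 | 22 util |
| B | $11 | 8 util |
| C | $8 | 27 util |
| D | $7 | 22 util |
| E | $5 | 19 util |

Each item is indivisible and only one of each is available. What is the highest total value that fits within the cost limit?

71 util

Check high-value combinations within $26:
- A+C+D: cost 9+8+7=24, value 22+27+22=71
- C+D+E: cost 8+7+5=20, value 27+22+19=68
- A+C+E: cost 9+8+5=22, value 22+27+19=68
- A+D+E: cost 9+7+5=21, value 22+22+19=63
- B+C+D: cost 11+8+7=26, value 8+27+22=57
Best: 71 util.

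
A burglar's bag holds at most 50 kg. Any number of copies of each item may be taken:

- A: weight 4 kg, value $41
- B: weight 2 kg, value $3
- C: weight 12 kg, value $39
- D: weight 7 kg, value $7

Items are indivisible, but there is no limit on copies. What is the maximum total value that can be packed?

Best value-per-unit is A at 41/4; filling with it alone gives 12×41 = 492.
Optimal mix: 12×A + 1×B → weight 50, value 495.

$495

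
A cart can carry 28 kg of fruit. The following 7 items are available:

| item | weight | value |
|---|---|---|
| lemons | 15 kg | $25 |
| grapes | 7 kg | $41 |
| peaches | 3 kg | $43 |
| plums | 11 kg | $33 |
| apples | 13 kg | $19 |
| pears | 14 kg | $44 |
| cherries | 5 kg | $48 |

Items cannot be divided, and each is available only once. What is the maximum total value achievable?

Check high-value combinations within 28 kg:
- grapes+peaches+plums+cherries: weight 7+3+11+5=26, value 41+43+33+48=165
- grapes+peaches+apples+cherries: weight 7+3+13+5=28, value 41+43+19+48=151
- peaches+pears+cherries: weight 3+14+5=22, value 43+44+48=135
- grapes+pears+cherries: weight 7+14+5=26, value 41+44+48=133
Best: $165.

$165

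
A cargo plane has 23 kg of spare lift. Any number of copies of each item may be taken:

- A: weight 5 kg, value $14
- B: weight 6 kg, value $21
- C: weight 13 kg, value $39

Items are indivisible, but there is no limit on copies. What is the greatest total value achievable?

Best value-per-unit is B at 21/6; filling with it alone gives 3×21 = 63.
Optimal mix: 1×A + 3×B → weight 23, value 77.

$77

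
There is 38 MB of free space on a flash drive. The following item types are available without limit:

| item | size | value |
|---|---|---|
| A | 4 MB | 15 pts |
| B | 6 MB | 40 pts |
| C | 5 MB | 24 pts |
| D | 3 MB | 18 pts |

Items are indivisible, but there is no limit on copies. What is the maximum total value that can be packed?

242 pts

Best value-per-unit is B at 40/6; filling with it alone gives 6×40 = 240.
Optimal mix: 5×B + 1×C + 1×D → size 38, value 242.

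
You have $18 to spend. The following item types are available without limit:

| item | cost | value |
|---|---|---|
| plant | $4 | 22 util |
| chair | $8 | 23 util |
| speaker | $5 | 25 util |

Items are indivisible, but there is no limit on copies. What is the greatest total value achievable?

Best value-per-unit is plant at 22/4; filling with it alone gives 4×22 = 88.
Optimal mix: 2×plant + 2×speaker → cost 18, value 94.

94 util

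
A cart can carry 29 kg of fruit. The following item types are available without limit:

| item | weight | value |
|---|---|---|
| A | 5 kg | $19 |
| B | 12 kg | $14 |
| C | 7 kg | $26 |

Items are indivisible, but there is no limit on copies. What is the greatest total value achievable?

$109

Best value-per-unit is A at 19/5; filling with it alone gives 5×19 = 95.
Optimal mix: 3×A + 2×C → weight 29, value 109.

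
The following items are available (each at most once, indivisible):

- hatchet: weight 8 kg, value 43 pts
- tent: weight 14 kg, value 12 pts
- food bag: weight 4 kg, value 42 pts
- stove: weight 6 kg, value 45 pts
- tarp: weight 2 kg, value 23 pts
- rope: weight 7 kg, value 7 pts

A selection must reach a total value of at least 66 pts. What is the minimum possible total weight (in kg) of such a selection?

8

Subsets with value ≥ 66, sorted by total weight:
- stove+tarp: weight 8, value 68
- food bag+stove: weight 10, value 87
Minimum weight: 8 kg.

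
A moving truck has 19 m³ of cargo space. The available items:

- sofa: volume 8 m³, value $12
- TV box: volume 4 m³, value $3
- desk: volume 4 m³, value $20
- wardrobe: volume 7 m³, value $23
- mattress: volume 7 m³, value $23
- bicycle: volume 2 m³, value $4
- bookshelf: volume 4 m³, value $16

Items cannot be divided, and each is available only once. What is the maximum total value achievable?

$66

Check high-value combinations within 19 m³:
- desk+wardrobe+mattress: volume 4+7+7=18, value 20+23+23=66
- desk+wardrobe+bicycle+bookshelf: volume 4+7+2+4=17, value 20+23+4+16=63
- desk+mattress+bicycle+bookshelf: volume 4+7+2+4=17, value 20+23+4+16=63
- wardrobe+mattress+bookshelf: volume 7+7+4=18, value 23+23+16=62
- TV box+desk+wardrobe+bookshelf: volume 4+4+7+4=19, value 3+20+23+16=62
Best: $66.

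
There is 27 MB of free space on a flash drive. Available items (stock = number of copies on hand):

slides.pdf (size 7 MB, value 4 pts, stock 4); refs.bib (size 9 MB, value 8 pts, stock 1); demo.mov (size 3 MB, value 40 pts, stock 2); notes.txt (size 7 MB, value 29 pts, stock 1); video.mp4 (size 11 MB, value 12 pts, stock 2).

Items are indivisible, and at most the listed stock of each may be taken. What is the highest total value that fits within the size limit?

Best selections within size 27 and stock limits:
- 2×demo.mov + 1×notes.txt + 1×video.mp4: size 24, value 121
- 1×refs.bib + 2×demo.mov + 1×notes.txt: size 22, value 117
- 2×slides.pdf + 2×demo.mov + 1×notes.txt: size 27, value 117
Best: 121 pts.

121 pts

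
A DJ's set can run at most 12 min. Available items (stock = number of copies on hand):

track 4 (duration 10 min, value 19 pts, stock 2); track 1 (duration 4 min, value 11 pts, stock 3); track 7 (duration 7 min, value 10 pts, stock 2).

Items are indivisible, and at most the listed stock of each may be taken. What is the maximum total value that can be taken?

33 pts

Top feasible selections:
- 3×track 1: duration 12, value 33
- 2×track 1: duration 8, value 22
Best: 33 pts.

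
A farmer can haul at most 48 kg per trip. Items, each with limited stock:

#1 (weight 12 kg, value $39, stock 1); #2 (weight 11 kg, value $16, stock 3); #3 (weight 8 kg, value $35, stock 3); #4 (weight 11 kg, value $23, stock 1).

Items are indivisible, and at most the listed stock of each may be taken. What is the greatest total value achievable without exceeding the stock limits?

$167

Best selections within weight 48 and stock limits:
- 1×#1 + 3×#3 + 1×#4: weight 47, value 167
- 1×#1 + 1×#2 + 3×#3: weight 47, value 160
- 1×#1 + 3×#3: weight 36, value 144
Best: $167.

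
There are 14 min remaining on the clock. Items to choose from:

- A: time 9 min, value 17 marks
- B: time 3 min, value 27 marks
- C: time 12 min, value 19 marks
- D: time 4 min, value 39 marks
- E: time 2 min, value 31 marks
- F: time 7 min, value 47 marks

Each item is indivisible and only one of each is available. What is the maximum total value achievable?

117 marks

Check high-value combinations within 14 min:
- D+E+F: time 4+2+7=13, value 39+31+47=117
- B+D+F: time 3+4+7=14, value 27+39+47=113
- B+E+F: time 3+2+7=12, value 27+31+47=105
- B+D+E: time 3+4+2=9, value 27+39+31=97
Best: 117 marks.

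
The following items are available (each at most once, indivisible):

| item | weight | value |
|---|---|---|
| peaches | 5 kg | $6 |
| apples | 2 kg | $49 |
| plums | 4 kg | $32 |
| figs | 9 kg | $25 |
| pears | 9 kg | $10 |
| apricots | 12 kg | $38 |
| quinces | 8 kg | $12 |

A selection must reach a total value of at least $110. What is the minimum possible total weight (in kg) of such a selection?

Subsets with value ≥ 110, sorted by total weight:
- apples+plums+apricots: weight 18, value 119
- peaches+apples+plums+figs: weight 20, value 112
- peaches+apples+plums+apricots: weight 23, value 125
Minimum weight: 18 kg.

18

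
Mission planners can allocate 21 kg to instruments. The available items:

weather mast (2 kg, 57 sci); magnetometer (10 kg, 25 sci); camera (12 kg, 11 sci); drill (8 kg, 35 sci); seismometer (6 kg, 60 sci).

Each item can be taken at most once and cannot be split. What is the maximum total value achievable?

Check high-value combinations within 21 kg:
- weather mast+drill+seismometer: mass 2+8+6=16, value 57+35+60=152
- weather mast+magnetometer+seismometer: mass 2+10+6=18, value 57+25+60=142
- weather mast+camera+seismometer: mass 2+12+6=20, value 57+11+60=128
Best: 152 sci.

152 sci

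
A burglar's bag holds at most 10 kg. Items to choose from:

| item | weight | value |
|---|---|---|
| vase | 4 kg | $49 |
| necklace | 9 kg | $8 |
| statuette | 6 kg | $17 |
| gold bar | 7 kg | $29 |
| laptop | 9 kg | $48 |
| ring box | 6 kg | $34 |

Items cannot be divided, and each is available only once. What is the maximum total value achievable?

$83

This is a 0/1 knapsack; check combinations near the capacity.
- vase+ring box: weight 4+6=10, value 49+34=83
- vase+statuette: weight 4+6=10, value 49+17=66
- vase: weight 4, value 49
- laptop: weight 9, value 48
- ring box: weight 6, value 34
Best: $83.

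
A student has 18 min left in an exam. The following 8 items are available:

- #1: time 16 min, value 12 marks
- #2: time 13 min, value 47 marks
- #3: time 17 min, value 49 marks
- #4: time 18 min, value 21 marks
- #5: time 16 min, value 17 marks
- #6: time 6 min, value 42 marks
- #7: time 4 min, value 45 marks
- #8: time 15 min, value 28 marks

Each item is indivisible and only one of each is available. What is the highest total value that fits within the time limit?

Check high-value combinations within 18 min:
- #2+#7: time 13+4=17, value 47+45=92
- #6+#7: time 6+4=10, value 42+45=87
- #3: time 17, value 49
- #2: time 13, value 47
Best: 92 marks.

92 marks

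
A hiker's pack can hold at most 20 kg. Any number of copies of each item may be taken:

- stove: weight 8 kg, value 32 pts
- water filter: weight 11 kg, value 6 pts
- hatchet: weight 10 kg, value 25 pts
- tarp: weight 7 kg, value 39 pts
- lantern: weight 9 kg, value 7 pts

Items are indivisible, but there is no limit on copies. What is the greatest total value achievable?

Best value-per-unit is tarp at 39/7, and filling with it alone uses weight 2×7=14. No mix of the others beats 2×39 = 78.

78 pts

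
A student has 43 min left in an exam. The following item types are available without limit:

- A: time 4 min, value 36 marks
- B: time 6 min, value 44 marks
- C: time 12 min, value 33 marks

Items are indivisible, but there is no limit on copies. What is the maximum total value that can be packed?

368 marks

Best value-per-unit is A at 36/4; filling with it alone gives 10×36 = 360.
Optimal mix: 9×A + 1×B → time 42, value 368.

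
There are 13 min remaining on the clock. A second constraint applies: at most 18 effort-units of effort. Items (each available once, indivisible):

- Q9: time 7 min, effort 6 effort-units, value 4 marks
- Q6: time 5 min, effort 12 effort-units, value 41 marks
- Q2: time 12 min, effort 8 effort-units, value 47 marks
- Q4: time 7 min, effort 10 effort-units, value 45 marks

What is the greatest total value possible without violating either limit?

Feasible sets respecting both limits:
- Q2: time 12, effort 8, value 47
- Q9+Q6: time 12, effort 18, value 45
- Q4: time 7, effort 10, value 45
- Q6: time 5, effort 12, value 41
Best: 47 marks.

47 marks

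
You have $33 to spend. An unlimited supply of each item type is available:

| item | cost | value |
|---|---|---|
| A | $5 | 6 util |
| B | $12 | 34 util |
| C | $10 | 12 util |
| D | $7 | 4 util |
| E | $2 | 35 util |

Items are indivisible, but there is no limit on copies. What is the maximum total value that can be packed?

Best value-per-unit is E at 35/2, and filling with it alone uses cost 16×2=32. No mix of the others beats 16×35 = 560.

560 util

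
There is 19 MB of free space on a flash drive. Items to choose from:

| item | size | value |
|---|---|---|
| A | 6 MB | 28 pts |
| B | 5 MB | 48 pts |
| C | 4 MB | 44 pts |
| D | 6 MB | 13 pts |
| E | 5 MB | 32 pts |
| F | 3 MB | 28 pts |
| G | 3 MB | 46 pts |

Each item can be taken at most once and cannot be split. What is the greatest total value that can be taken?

This is a 0/1 knapsack; check combinations near the capacity.
- B+C+E+G: size 5+4+5+3=17, value 48+44+32+46=170
- B+C+F+G: size 5+4+3+3=15, value 48+44+28+46=166
- A+B+C+G: size 6+5+4+3=18, value 28+48+44+46=166
- B+E+F+G: size 5+5+3+3=16, value 48+32+28+46=154
Best: 170 pts.

170 pts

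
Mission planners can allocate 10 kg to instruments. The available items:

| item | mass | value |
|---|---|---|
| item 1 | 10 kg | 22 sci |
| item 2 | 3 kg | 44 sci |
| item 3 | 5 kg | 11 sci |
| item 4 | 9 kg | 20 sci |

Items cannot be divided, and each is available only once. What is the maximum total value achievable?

55 sci

Check high-value combinations within 10 kg:
- item 2+item 3: mass 3+5=8, value 44+11=55
- item 2: mass 3, value 44
- item 1: mass 10, value 22
Best: 55 sci.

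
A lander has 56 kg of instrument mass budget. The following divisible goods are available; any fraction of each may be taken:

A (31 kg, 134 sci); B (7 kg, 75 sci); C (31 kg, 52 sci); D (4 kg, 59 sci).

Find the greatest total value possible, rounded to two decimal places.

Take in order of value per unit:
- D (59/4 per unit): all 4 → value 59, running total 59.00
- B (75/7 per unit): all 7 → value 75, running total 134.00
- A (134/31 per unit): all 31 → value 134, running total 268.00
- C (52/31 per unit): 14 of 31 → value 14×52/31 = 23.4839, running total 291.48
Total 291.48.

291.48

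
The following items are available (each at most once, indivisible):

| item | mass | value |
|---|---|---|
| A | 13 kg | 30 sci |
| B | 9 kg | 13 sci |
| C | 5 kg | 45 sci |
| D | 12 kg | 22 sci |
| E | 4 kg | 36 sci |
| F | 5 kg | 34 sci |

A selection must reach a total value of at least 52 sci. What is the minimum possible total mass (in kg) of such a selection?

Subsets with value ≥ 52, sorted by total mass:
- C+E: mass 9, value 81
- E+F: mass 9, value 70
- C+F: mass 10, value 79
- C+E+F: mass 14, value 115
Minimum mass: 9 kg.

9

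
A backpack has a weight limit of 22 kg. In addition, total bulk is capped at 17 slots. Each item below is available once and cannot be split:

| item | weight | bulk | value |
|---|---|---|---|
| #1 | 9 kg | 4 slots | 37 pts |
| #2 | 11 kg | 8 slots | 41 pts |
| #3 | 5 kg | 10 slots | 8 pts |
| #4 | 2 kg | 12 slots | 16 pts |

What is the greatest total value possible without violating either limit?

78 pts

Feasible sets respecting both limits:
- #1+#2: weight 20, bulk 12, value 78
- #1+#4: weight 11, bulk 16, value 53
- #1+#3: weight 14, bulk 14, value 45
- #2: weight 11, bulk 8, value 41
Best: 78 pts.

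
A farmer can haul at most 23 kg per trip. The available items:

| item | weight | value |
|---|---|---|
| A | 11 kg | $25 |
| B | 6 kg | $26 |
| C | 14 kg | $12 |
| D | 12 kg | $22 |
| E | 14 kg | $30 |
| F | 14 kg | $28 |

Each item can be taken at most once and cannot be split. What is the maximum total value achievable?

This is a 0/1 knapsack; check combinations near the capacity.
- B+E: weight 6+14=20, value 26+30=56
- B+F: weight 6+14=20, value 26+28=54
- A+B: weight 11+6=17, value 25+26=51
- B+D: weight 6+12=18, value 26+22=48
- A+D: weight 11+12=23, value 25+22=47
Best: $56.

$56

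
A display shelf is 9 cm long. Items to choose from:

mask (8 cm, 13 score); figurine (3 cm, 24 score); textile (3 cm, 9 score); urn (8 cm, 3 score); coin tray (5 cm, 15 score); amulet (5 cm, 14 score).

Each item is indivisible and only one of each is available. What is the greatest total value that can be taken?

This is a 0/1 knapsack; check combinations near the capacity.
- figurine+coin tray: length 3+5=8, value 24+15=39
- figurine+amulet: length 3+5=8, value 24+14=38
- figurine+textile: length 3+3=6, value 24+9=33
- figurine: length 3, value 24
Best: 39 score.

39 score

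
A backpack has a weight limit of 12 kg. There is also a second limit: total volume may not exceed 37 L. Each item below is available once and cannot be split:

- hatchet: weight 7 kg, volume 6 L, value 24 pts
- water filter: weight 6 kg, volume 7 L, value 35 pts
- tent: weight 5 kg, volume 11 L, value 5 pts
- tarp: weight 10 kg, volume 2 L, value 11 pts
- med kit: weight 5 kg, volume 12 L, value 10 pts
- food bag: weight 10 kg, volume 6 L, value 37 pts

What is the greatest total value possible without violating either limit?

45 pts

Feasible sets respecting both limits:
- water filter+med kit: weight 11, volume 19, value 45
- water filter+tent: weight 11, volume 18, value 40
- food bag: weight 10, volume 6, value 37
Best: 45 pts.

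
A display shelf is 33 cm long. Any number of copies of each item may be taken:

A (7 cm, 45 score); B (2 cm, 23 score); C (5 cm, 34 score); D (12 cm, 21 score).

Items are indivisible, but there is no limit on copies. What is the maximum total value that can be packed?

368 score

Best value-per-unit is B at 23/2, and filling with it alone uses length 16×2=32. No mix of the others beats 16×23 = 368.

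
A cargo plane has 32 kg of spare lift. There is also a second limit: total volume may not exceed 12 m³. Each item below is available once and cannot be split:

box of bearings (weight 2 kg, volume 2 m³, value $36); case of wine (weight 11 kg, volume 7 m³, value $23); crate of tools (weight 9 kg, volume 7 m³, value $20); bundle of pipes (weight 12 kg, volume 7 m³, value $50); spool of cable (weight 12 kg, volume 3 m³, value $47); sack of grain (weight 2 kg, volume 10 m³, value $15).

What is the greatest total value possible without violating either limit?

Feasible sets respecting both limits:
- box of bearings+bundle of pipes+spool of cable: weight 26, volume 12, value 133
- box of bearings+case of wine+spool of cable: weight 25, volume 12, value 106
- box of bearings+crate of tools+spool of cable: weight 23, volume 12, value 103
Best: $133.

$133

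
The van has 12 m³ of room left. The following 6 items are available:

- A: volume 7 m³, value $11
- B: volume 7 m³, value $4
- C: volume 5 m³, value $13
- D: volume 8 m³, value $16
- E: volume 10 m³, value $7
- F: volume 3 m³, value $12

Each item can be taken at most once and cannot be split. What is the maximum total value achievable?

Check high-value combinations within 12 m³:
- D+F: volume 8+3=11, value 16+12=28
- C+F: volume 5+3=8, value 13+12=25
- A+C: volume 7+5=12, value 11+13=24
- A+F: volume 7+3=10, value 11+12=23
Best: $28.

$28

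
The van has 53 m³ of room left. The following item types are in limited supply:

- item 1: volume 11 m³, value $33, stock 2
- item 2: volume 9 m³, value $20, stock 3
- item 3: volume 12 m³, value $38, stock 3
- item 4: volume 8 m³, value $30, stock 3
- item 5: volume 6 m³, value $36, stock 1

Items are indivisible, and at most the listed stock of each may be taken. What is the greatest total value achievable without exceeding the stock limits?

$197

Best selections within volume 53 and stock limits:
- 1×item 1 + 1×item 3 + 3×item 4 + 1×item 5: volume 53, value 197
- 2×item 1 + 3×item 4 + 1×item 5: volume 52, value 192
- 1×item 2 + 1×item 3 + 3×item 4 + 1×item 5: volume 51, value 184
- 1×item 1 + 3×item 3 + 1×item 5: volume 53, value 183
Best: $197.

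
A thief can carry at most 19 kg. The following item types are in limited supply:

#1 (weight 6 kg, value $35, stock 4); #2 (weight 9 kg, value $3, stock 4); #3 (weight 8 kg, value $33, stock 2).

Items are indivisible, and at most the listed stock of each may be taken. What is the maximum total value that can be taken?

Best selections within weight 19 and stock limits:
- 3×#1: weight 18, value 105
- 2×#1: weight 12, value 70
Best: $105.

$105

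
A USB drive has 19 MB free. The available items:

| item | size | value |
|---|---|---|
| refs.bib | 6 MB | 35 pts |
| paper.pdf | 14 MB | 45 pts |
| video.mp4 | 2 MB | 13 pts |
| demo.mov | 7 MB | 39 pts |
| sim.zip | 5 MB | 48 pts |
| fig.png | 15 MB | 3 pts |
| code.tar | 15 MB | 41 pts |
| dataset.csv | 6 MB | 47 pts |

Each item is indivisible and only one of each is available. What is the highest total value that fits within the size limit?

This is a 0/1 knapsack; check combinations near the capacity.
- refs.bib+video.mp4+sim.zip+dataset.csv: size 6+2+5+6=19, value 35+13+48+47=143
- demo.mov+sim.zip+dataset.csv: size 7+5+6=18, value 39+48+47=134
- refs.bib+sim.zip+dataset.csv: size 6+5+6=17, value 35+48+47=130
Best: 143 pts.

143 pts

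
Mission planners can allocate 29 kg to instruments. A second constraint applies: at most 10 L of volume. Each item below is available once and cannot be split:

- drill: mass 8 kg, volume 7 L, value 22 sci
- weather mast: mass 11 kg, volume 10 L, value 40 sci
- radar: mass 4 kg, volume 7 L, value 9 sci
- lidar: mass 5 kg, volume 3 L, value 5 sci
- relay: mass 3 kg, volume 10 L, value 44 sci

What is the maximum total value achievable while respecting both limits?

Feasible sets respecting both limits:
- relay: mass 3, volume 10, value 44
- weather mast: mass 11, volume 10, value 40
- drill+lidar: mass 13, volume 10, value 27
- drill: mass 8, volume 7, value 22
Best: 44 sci.

44 sci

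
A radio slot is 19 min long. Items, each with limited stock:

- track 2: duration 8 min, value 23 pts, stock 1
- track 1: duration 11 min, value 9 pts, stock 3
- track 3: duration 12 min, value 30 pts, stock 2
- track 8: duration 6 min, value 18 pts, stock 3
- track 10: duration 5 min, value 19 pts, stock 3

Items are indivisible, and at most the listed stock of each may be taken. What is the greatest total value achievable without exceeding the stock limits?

Best selections within duration 19 and stock limits:
- 1×track 2 + 2×track 10: duration 18, value 61
- 1×track 2 + 1×track 8 + 1×track 10: duration 19, value 60
- 3×track 10: duration 15, value 57
- 1×track 8 + 2×track 10: duration 16, value 56
Best: 61 pts.

61 pts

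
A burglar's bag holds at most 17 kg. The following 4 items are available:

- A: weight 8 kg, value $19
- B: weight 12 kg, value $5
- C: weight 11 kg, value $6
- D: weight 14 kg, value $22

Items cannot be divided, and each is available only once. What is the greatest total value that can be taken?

$22

Check high-value combinations within 17 kg:
- D: weight 14, value 22
- A: weight 8, value 19
- C: weight 11, value 6
- B: weight 12, value 5
Best: $22.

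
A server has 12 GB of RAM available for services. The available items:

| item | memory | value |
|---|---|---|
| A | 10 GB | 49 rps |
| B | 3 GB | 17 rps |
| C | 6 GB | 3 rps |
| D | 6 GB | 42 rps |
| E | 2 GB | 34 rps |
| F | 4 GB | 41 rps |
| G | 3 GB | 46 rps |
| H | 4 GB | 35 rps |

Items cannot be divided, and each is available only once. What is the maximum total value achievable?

This is a 0/1 knapsack; check combinations near the capacity.
- B+E+F+G: memory 3+2+4+3=12, value 17+34+41+46=138
- B+E+G+H: memory 3+2+3+4=12, value 17+34+46+35=132
- D+E+G: memory 6+2+3=11, value 42+34+46=122
- F+G+H: memory 4+3+4=11, value 41+46+35=122
- E+F+G: memory 2+4+3=9, value 34+41+46=121
Best: 138 rps.

138 rps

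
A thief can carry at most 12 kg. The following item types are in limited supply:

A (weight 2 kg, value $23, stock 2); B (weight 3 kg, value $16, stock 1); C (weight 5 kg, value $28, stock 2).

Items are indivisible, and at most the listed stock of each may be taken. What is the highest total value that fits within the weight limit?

Best selections within weight 12 and stock limits:
- 2×A + 1×B + 1×C: weight 12, value 90
- 1×A + 2×C: weight 12, value 79
- 2×A + 1×C: weight 9, value 74
Best: $90.

$90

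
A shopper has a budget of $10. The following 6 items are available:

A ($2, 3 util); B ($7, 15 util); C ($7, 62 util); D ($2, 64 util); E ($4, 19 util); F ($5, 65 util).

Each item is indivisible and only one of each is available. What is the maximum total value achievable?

Check high-value combinations within $10:
- A+D+F: cost 2+2+5=9, value 3+64+65=132
- D+F: cost 2+5=7, value 64+65=129
- C+D: cost 7+2=9, value 62+64=126
Best: 132 util.

132 util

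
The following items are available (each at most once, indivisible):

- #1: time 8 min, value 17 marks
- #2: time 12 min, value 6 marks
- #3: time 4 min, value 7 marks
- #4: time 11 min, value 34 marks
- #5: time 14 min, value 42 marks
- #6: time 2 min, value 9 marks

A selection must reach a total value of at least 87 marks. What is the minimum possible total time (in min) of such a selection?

31

Subsets with value ≥ 87, sorted by total time:
- #3+#4+#5+#6: time 31, value 92
- #1+#4+#5: time 33, value 93
- #1+#4+#5+#6: time 35, value 102
- #1+#3+#4+#5: time 37, value 100
Minimum time: 31 min.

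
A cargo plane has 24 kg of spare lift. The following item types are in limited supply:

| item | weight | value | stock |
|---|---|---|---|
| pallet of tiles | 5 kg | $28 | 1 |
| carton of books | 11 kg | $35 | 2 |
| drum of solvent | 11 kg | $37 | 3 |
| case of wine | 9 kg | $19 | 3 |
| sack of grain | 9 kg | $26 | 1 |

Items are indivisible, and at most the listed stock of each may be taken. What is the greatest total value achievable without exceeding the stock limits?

Top feasible selections:
- 2×drum of solvent: weight 22, value 74
- 1×pallet of tiles + 1×case of wine + 1×sack of grain: weight 23, value 73
- 1×carton of books + 1×drum of solvent: weight 22, value 72
- 2×carton of books: weight 22, value 70
Best: $74.

$74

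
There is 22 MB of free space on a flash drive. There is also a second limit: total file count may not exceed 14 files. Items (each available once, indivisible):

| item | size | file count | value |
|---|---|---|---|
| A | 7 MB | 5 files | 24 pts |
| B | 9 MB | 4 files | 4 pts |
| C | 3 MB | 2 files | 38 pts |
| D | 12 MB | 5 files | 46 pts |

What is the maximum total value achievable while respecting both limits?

108 pts

Feasible sets respecting both limits:
- A+C+D: size 22, file count 12, value 108
- C+D: size 15, file count 7, value 84
- A+D: size 19, file count 10, value 70
- A+B+C: size 19, file count 11, value 66
Best: 108 pts.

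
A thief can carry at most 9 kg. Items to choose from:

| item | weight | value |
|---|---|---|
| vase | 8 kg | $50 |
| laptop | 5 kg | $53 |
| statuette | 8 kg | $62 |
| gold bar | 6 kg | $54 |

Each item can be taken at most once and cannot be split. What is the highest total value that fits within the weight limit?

Check high-value combinations within 9 kg:
- statuette: weight 8, value 62
- gold bar: weight 6, value 54
- laptop: weight 5, value 53
- vase: weight 8, value 50
Best: $62.

$62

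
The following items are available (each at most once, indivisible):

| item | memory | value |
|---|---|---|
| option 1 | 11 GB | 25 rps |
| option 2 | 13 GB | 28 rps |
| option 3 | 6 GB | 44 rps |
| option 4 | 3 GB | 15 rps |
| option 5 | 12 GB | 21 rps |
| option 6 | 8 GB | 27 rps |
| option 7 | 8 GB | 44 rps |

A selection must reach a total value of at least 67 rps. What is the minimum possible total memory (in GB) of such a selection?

14

Subsets with value ≥ 67, sorted by total memory:
- option 3+option 7: memory 14, value 88
- option 3+option 6: memory 14, value 71
- option 6+option 7: memory 16, value 71
- option 3+option 4+option 7: memory 17, value 103
Minimum memory: 14 GB.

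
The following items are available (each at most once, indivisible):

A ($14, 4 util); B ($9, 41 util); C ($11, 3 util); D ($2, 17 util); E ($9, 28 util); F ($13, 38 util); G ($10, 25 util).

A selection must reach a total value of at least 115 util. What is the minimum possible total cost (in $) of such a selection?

Subsets with value ≥ 115, sorted by total cost:
- B+D+E+F: cost 33, value 124
- B+D+F+G: cost 34, value 121
Minimum cost: 33 $.

33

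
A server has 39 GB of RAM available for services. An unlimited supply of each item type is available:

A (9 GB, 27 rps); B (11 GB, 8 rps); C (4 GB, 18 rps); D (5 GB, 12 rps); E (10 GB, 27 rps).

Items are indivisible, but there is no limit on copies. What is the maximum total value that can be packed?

162 rps

Best value-per-unit is C at 18/4, and filling with it alone uses memory 9×4=36. No mix of the others beats 9×18 = 162.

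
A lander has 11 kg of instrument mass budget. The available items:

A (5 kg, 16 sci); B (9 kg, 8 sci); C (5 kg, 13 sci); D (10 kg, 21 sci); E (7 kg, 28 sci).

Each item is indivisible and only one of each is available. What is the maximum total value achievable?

29 sci

Check high-value combinations within 11 kg:
- A+C: mass 5+5=10, value 16+13=29
- E: mass 7, value 28
- D: mass 10, value 21
- A: mass 5, value 16
Best: 29 sci.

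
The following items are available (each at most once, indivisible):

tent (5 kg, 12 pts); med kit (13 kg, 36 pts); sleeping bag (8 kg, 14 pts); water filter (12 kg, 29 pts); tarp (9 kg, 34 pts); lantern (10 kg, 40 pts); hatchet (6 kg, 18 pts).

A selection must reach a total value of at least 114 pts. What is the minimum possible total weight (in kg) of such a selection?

36

Subsets with value ≥ 114, sorted by total weight:
- tent+water filter+tarp+lantern: weight 36, value 115
- tent+med kit+tarp+lantern: weight 37, value 122
- water filter+tarp+lantern+hatchet: weight 37, value 121
- med kit+tarp+lantern+hatchet: weight 38, value 128
Minimum weight: 36 kg.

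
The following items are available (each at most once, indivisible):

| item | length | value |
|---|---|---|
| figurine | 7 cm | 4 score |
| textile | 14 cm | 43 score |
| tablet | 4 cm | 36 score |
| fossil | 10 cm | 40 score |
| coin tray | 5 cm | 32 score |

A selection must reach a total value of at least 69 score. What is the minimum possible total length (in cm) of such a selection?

14

Subsets with value ≥ 69, sorted by total length:
- tablet+fossil: length 14, value 76
- fossil+coin tray: length 15, value 72
- figurine+tablet+coin tray: length 16, value 72
- textile+tablet: length 18, value 79
Minimum length: 14 cm.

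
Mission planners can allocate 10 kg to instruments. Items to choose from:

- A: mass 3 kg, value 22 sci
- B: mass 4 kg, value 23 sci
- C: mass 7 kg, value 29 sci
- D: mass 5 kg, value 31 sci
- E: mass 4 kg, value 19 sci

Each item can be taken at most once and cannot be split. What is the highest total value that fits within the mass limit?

Check high-value combinations within 10 kg:
- B+D: mass 4+5=9, value 23+31=54
- A+D: mass 3+5=8, value 22+31=53
- A+C: mass 3+7=10, value 22+29=51
Best: 54 sci.

54 sci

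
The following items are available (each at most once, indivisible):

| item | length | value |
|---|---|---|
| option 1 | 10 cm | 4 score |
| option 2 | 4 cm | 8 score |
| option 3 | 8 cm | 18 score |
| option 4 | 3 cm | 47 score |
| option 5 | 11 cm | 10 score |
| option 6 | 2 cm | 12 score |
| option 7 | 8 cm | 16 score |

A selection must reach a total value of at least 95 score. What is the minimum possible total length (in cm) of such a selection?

Subsets with value ≥ 95, sorted by total length:
- option 2+option 3+option 4+option 6+option 7: length 25, value 101
- option 2+option 3+option 4+option 5+option 6: length 28, value 95
Minimum length: 25 cm.

25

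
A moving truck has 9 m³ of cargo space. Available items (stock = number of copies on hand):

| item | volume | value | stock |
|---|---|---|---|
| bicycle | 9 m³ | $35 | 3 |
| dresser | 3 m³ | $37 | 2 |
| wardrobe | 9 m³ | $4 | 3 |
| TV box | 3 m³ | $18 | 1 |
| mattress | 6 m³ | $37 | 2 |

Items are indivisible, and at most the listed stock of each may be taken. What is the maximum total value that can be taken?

$92

Top feasible selections:
- 2×dresser + 1×TV box: volume 9, value 92
- 2×dresser: volume 6, value 74
Best: $92.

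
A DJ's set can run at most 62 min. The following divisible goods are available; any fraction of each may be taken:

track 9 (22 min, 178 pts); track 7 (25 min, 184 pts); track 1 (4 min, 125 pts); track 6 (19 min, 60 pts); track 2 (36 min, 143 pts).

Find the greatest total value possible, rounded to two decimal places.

Take in order of value per unit:
- track 1 (125/4 per unit): all 4 → value 125, running total 125.00
- track 9 (178/22 per unit): all 22 → value 178, running total 303.00
- track 7 (184/25 per unit): all 25 → value 184, running total 487.00
- track 2 (143/36 per unit): 11 of 36 → value 11×143/36 = 43.6944, running total 530.69
Total 530.69.

530.69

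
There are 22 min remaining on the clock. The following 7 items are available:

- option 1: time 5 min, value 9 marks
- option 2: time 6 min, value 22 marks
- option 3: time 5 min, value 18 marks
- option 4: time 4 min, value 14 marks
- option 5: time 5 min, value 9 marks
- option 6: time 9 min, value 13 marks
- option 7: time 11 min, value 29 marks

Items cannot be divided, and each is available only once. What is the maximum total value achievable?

69 marks

Check high-value combinations within 22 min:
- option 2+option 3+option 7: time 6+5+11=22, value 22+18+29=69
- option 2+option 4+option 7: time 6+4+11=21, value 22+14+29=65
- option 1+option 2+option 3+option 4: time 5+6+5+4=20, value 9+22+18+14=63
- option 2+option 3+option 4+option 5: time 6+5+4+5=20, value 22+18+14+9=63
Best: 69 marks.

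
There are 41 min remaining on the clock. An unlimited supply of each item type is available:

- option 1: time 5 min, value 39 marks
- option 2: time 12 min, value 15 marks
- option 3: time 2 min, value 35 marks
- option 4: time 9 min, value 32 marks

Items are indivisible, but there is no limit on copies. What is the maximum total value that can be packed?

Best value-per-unit is option 3 at 35/2, and filling with it alone uses time 20×2=40. No mix of the others beats 20×35 = 700.

700 marks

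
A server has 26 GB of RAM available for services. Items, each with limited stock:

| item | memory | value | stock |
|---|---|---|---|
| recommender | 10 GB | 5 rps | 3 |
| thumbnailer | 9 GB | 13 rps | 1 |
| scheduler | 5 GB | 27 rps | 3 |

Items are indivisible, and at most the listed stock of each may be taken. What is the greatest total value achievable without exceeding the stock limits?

94 rps

Best selections within memory 26 and stock limits:
- 1×thumbnailer + 3×scheduler: memory 24, value 94
- 1×recommender + 3×scheduler: memory 25, value 86
- 3×scheduler: memory 15, value 81
- 1×thumbnailer + 2×scheduler: memory 19, value 67
Best: 94 rps.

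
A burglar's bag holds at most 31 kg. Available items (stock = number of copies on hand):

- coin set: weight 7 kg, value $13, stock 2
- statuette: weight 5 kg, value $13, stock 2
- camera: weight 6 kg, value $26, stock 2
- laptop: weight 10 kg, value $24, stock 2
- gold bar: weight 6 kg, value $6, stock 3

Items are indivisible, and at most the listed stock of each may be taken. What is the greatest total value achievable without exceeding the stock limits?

$91

Best selections within weight 31 and stock limits:
- 1×coin set + 2×statuette + 2×camera: weight 29, value 91
- 2×coin set + 1×statuette + 2×camera: weight 31, value 91
- 1×statuette + 2×camera + 1×laptop: weight 27, value 89
Best: $91.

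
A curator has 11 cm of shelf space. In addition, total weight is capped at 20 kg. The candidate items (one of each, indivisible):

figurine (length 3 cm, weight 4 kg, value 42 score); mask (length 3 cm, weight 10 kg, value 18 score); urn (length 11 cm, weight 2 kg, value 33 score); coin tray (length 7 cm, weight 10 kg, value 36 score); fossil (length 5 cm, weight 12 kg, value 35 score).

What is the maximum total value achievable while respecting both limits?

78 score

Feasible sets respecting both limits:
- figurine+coin tray: length 10, weight 14, value 78
- figurine+fossil: length 8, weight 16, value 77
- figurine+mask: length 6, weight 14, value 60
Best: 78 score.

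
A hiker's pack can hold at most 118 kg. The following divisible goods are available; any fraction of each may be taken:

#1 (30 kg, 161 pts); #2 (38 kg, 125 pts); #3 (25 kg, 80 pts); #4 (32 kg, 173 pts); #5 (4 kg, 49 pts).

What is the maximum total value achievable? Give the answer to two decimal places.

552.80

Take in order of value per unit:
- #5 (49/4 per unit): all 4 → value 49, running total 49.00
- #4 (173/32 per unit): all 32 → value 173, running total 222.00
- #1 (161/30 per unit): all 30 → value 161, running total 383.00
- #2 (125/38 per unit): all 38 → value 125, running total 508.00
- #3 (80/25 per unit): 14 of 25 → value 14×80/25 = 44.8000, running total 552.80
Total 552.80.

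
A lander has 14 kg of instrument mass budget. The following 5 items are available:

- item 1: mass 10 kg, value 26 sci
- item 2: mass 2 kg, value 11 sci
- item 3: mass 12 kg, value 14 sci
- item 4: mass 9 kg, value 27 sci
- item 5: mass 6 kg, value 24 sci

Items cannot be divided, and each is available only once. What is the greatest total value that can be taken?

Check high-value combinations within 14 kg:
- item 2+item 4: mass 2+9=11, value 11+27=38
- item 1+item 2: mass 10+2=12, value 26+11=37
- item 2+item 5: mass 2+6=8, value 11+24=35
- item 4: mass 9, value 27
- item 1: mass 10, value 26
Best: 38 sci.

38 sci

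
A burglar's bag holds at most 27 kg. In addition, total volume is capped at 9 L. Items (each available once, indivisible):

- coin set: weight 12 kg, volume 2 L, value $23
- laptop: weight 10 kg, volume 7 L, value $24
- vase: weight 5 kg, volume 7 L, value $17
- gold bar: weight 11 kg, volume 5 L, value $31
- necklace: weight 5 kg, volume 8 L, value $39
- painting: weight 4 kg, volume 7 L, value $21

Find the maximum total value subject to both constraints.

$54

Feasible sets respecting both limits:
- coin set+gold bar: weight 23, volume 7, value 54
- coin set+laptop: weight 22, volume 9, value 47
- coin set+painting: weight 16, volume 9, value 44
Best: $54.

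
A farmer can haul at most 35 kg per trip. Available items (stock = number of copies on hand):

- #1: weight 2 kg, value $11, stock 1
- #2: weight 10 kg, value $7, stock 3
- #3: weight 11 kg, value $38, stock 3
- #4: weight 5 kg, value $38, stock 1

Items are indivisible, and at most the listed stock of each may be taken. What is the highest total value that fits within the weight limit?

Top feasible selections:
- 1×#1 + 2×#3 + 1×#4: weight 29, value 125
- 1×#1 + 3×#3: weight 35, value 125
- 2×#3 + 1×#4: weight 27, value 114
- 3×#3: weight 33, value 114
Best: $125.

$125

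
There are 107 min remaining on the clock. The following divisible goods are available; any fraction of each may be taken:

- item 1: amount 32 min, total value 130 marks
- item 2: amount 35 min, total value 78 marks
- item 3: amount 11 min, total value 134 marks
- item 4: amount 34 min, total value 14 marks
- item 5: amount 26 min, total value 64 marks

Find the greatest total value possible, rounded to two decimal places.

Take in order of value per unit:
- item 3 (134/11 per unit): all 11 → value 134, running total 134.00
- item 1 (130/32 per unit): all 32 → value 130, running total 264.00
- item 5 (64/26 per unit): all 26 → value 64, running total 328.00
- item 2 (78/35 per unit): all 35 → value 78, running total 406.00
- item 4 (14/34 per unit): 3 of 34 → value 3×14/34 = 1.2353, running total 407.24
Total 407.24.

407.24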